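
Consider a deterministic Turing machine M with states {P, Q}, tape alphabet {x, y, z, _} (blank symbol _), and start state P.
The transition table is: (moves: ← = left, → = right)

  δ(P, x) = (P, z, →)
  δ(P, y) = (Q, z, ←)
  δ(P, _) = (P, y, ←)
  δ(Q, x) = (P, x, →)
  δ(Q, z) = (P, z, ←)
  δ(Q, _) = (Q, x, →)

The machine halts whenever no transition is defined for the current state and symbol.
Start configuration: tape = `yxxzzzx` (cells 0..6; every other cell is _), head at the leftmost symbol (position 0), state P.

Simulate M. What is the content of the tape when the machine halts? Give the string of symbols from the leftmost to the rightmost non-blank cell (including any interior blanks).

zzxxzzzx

P | _[y]xxzzzx   read y → write z, move ←, go to Q
Q | [_]zxxzzzx   read _ → write x, move →, go to Q
Q | x[z]xxzzzx   read z → write z, move ←, go to P
P | [x]zxxzzzx   read x → write z, move →, go to P
P | z[z]xxzzzx
The non-blank tape span at halt is zzxxzzzx.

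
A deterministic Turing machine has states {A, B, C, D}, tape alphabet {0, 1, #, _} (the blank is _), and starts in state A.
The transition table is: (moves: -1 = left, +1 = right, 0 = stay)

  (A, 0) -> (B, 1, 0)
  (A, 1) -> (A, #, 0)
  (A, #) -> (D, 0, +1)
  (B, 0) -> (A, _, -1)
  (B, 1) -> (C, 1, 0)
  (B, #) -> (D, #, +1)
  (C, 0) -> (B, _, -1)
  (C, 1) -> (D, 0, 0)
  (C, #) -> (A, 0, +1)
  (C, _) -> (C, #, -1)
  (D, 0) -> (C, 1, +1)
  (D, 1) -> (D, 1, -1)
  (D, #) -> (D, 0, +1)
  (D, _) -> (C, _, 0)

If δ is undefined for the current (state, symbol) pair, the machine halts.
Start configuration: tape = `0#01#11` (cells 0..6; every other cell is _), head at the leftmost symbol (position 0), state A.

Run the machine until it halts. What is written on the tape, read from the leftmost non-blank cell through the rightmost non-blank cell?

10110110

state=A head=0 tape=[0]#01#11__   (A,0)→(B,1,0)
state=B head=0 tape=[1]#01#11__   (B,1)→(C,1,0)
state=C head=0 tape=[1]#01#11__   (C,1)→(D,0,0)
state=D head=0 tape=[0]#01#11__   (D,0)→(C,1,+1)
state=C head=1 tape=1[#]01#11__   (C,#)→(A,0,+1)
state=A head=2 tape=10[0]1#11__   (A,0)→(B,1,0)
state=B head=2 tape=10[1]1#11__   (B,1)→(C,1,0)
state=C head=2 tape=10[1]1#11__   (C,1)→(D,0,0)
state=D head=2 tape=10[0]1#11__   (D,0)→(C,1,+1)
state=C head=3 tape=101[1]#11__   (C,1)→(D,0,0)
state=D head=3 tape=101[0]#11__   (D,0)→(C,1,+1)
state=C head=4 tape=1011[#]11__   (C,#)→(A,0,+1)
state=A head=5 tape=10110[1]1__   (A,1)→(A,#,0)
state=A head=5 tape=10110[#]1__   (A,#)→(D,0,+1)
state=D head=6 tape=101100[1]__   (D,1)→(D,1,-1)
state=D head=5 tape=10110[0]1__   (D,0)→(C,1,+1)
state=C head=6 tape=101101[1]__   (C,1)→(D,0,0)
state=D head=6 tape=101101[0]__   (D,0)→(C,1,+1)
state=C head=7 tape=1011011[_]_   (C,_)→(C,#,-1)
state=C head=6 tape=101101[1]#_   (C,1)→(D,0,0)
state=D head=6 tape=101101[0]#_   (D,0)→(C,1,+1)
state=C head=7 tape=1011011[#]_   (C,#)→(A,0,+1)
state=A head=8 tape=10110110[_]
The non-blank tape span at halt is 10110110.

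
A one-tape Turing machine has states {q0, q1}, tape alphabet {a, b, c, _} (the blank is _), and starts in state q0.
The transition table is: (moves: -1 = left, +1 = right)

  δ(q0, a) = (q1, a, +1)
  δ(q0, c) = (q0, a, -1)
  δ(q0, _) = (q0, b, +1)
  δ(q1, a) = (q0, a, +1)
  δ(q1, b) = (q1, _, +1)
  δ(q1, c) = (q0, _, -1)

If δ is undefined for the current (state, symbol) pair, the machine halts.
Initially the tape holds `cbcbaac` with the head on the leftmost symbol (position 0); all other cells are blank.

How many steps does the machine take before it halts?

state=q0 head=0 tape=_[c]bcbaac   (q0,c)→(q0,a,-1)
state=q0 head=-1 tape=[_]abcbaac   (q0,_)→(q0,b,+1)
state=q0 head=0 tape=b[a]bcbaac   (q0,a)→(q1,a,+1)
state=q1 head=1 tape=ba[b]cbaac   (q1,b)→(q1,_,+1)
state=q1 head=2 tape=ba_[c]baac   (q1,c)→(q0,_,-1)
state=q0 head=1 tape=ba[_]_baac   (q0,_)→(q0,b,+1)
state=q0 head=2 tape=bab[_]baac   (q0,_)→(q0,b,+1)
state=q0 head=3 tape=babb[b]aac
M halts after 7 transitions.

7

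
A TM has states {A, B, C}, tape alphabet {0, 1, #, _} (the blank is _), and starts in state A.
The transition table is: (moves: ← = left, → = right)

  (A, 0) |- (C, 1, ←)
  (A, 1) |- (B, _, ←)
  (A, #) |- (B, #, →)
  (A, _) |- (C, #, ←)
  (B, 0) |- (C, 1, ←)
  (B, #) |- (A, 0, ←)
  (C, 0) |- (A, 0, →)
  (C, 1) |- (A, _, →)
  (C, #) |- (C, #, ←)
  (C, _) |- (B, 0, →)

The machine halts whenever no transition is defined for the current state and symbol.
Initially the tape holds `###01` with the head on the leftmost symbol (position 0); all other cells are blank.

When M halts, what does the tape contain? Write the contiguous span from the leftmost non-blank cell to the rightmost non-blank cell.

0101#01

state=A head=0 tape=__[#]##01   (A,#)→(B,#,→)
state=B head=1 tape=__#[#]#01   (B,#)→(A,0,←)
state=A head=0 tape=__[#]0#01   (A,#)→(B,#,→)
state=B head=1 tape=__#[0]#01   (B,0)→(C,1,←)
state=C head=0 tape=__[#]1#01   (C,#)→(C,#,←)
state=C head=-1 tape=_[_]#1#01   (C,_)→(B,0,→)
state=B head=0 tape=_0[#]1#01   (B,#)→(A,0,←)
state=A head=-1 tape=_[0]01#01   (A,0)→(C,1,←)
state=C head=-2 tape=[_]101#01   (C,_)→(B,0,→)
state=B head=-1 tape=0[1]01#01
The non-blank tape span at halt is 0101#01.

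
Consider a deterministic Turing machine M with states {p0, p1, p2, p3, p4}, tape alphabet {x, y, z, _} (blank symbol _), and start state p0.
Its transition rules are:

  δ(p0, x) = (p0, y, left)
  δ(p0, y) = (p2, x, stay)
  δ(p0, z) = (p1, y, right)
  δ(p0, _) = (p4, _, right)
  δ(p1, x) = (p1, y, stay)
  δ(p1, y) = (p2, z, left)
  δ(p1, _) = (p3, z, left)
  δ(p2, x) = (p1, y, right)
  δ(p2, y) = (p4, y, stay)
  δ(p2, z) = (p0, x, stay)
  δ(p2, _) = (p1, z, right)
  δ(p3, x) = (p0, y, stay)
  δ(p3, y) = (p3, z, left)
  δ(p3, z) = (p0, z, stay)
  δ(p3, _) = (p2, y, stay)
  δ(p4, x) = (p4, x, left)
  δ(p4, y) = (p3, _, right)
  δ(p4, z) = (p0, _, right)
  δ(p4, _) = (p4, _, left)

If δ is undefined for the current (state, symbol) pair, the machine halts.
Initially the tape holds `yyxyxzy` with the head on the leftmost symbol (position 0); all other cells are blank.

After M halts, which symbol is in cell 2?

_

p0 | [y]yxyxzy   read y → write x, move stay, go to p2
p2 | [x]yxyxzy   read x → write y, move right, go to p1
p1 | y[y]xyxzy   read y → write z, move left, go to p2
p2 | [y]zxyxzy   read y → write y, move stay, go to p4
p4 | [y]zxyxzy   read y → write _, move right, go to p3
p3 | _[z]xyxzy   read z → write z, move stay, go to p0
p0 | _[z]xyxzy   read z → write y, move right, go to p1
p1 | _y[x]yxzy   read x → write y, move stay, go to p1
p1 | _y[y]yxzy   read y → write z, move left, go to p2
p2 | _[y]zyxzy   read y → write y, move stay, go to p4
p4 | _[y]zyxzy   read y → write _, move right, go to p3
p3 | __[z]yxzy   read z → write z, move stay, go to p0
p0 | __[z]yxzy   read z → write y, move right, go to p1
p1 | __y[y]xzy   read y → write z, move left, go to p2
p2 | __[y]zxzy   read y → write y, move stay, go to p4
p4 | __[y]zxzy   read y → write _, move right, go to p3
p3 | ___[z]xzy   read z → write z, move stay, go to p0
p0 | ___[z]xzy   read z → write y, move right, go to p1
p1 | ___y[x]zy   read x → write y, move stay, go to p1
p1 | ___y[y]zy   read y → write z, move left, go to p2
p2 | ___[y]zzy   read y → write y, move stay, go to p4
p4 | ___[y]zzy   read y → write _, move right, go to p3
p3 | ____[z]zy   read z → write z, move stay, go to p0
p0 | ____[z]zy   read z → write y, move right, go to p1
p1 | ____y[z]y
Cell 2 holds _ when M halts.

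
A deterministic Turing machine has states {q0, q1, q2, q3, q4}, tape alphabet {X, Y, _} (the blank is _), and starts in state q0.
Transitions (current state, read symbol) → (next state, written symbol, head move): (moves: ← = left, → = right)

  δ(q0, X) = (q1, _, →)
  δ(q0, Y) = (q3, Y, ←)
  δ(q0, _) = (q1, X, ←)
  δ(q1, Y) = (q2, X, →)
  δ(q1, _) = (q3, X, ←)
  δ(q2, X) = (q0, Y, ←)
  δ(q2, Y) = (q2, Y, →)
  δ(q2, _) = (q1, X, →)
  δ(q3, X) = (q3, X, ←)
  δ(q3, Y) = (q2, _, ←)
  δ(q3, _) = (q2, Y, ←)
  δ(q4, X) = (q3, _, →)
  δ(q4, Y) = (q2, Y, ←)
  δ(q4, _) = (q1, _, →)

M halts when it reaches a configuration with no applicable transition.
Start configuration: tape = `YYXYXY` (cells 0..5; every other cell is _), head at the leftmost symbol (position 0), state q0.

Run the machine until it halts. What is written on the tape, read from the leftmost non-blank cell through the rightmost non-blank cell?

q0 | __[Y]YXYXY__   read Y → write Y, move ←, go to q3
q3 | _[_]YYXYXY__   read _ → write Y, move ←, go to q2
q2 | [_]YYYXYXY__   read _ → write X, move →, go to q1
q1 | X[Y]YYXYXY__   read Y → write X, move →, go to q2
q2 | XX[Y]YXYXY__   read Y → write Y, move →, go to q2
q2 | XXY[Y]XYXY__   read Y → write Y, move →, go to q2
q2 | XXYY[X]YXY__   read X → write Y, move ←, go to q0
q0 | XXY[Y]YYXY__   read Y → write Y, move ←, go to q3
q3 | XX[Y]YYYXY__   read Y → write _, move ←, go to q2
q2 | X[X]_YYYXY__   read X → write Y, move ←, go to q0
q0 | [X]Y_YYYXY__   read X → write _, move →, go to q1
q1 | _[Y]_YYYXY__   read Y → write X, move →, go to q2
q2 | _X[_]YYYXY__   read _ → write X, move →, go to q1
q1 | _XX[Y]YYXY__   read Y → write X, move →, go to q2
q2 | _XXX[Y]YXY__   read Y → write Y, move →, go to q2
q2 | _XXXY[Y]XY__   read Y → write Y, move →, go to q2
q2 | _XXXYY[X]Y__   read X → write Y, move ←, go to q0
q0 | _XXXY[Y]YY__   read Y → write Y, move ←, go to q3
q3 | _XXX[Y]YYY__   read Y → write _, move ←, go to q2
q2 | _XX[X]_YYY__   read X → write Y, move ←, go to q0
q0 | _X[X]Y_YYY__   read X → write _, move →, go to q1
q1 | _X_[Y]_YYY__   read Y → write X, move →, go to q2
q2 | _X_X[_]YYY__   read _ → write X, move →, go to q1
q1 | _X_XX[Y]YY__   read Y → write X, move →, go to q2
q2 | _X_XXX[Y]Y__   read Y → write Y, move →, go to q2
q2 | _X_XXXY[Y]__   read Y → write Y, move →, go to q2
q2 | _X_XXXYY[_]_   read _ → write X, move →, go to q1
q1 | _X_XXXYYX[_]   read _ → write X, move ←, go to q3
q3 | _X_XXXYY[X]X   read X → write X, move ←, go to q3
q3 | _X_XXXY[Y]XX   read Y → write _, move ←, go to q2
q2 | _X_XXX[Y]_XX   read Y → write Y, move →, go to q2
q2 | _X_XXXY[_]XX   read _ → write X, move →, go to q1
q1 | _X_XXXYX[X]X
The non-blank tape span at halt is X_XXXYXXX.

X_XXXYXXX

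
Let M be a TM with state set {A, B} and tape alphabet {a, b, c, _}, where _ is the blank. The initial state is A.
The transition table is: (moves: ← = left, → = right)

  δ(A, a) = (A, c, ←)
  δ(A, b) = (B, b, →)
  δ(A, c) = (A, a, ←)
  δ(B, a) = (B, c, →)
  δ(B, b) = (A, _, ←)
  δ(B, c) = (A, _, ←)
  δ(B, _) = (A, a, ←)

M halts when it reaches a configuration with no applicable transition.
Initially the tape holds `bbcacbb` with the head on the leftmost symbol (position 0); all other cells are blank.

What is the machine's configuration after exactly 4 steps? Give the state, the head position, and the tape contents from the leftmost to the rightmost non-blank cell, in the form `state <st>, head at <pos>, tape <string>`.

state A, head at 0, tape bacacbb

state=A head=0 tape=[b]bcacbb   (A,b)→(B,b,→)
state=B head=1 tape=b[b]cacbb   (B,b)→(A,_,←)
state=A head=0 tape=[b]_cacbb   (A,b)→(B,b,→)
state=B head=1 tape=b[_]cacbb   (B,_)→(A,a,←)
state=A head=0 tape=[b]acacbb
After 4 steps: state A, head at 0, tape bacacbb.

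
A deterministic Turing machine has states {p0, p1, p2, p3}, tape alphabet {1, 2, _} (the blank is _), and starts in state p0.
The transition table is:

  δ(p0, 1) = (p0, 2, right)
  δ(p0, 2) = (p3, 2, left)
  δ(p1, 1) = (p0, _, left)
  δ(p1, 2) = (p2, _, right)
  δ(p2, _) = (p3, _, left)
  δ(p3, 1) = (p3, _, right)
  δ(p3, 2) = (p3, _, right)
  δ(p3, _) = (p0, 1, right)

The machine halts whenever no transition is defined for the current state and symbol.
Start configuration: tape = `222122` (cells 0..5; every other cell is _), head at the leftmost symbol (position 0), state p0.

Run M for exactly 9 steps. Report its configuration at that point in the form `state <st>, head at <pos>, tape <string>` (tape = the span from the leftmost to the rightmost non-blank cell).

state=p0 head=0 tape=_[2]22122   (p0,2)→(p3,2,left)
state=p3 head=-1 tape=[_]222122   (p3,_)→(p0,1,right)
state=p0 head=0 tape=1[2]22122   (p0,2)→(p3,2,left)
state=p3 head=-1 tape=[1]222122   (p3,1)→(p3,_,right)
state=p3 head=0 tape=_[2]22122   (p3,2)→(p3,_,right)
state=p3 head=1 tape=__[2]2122   (p3,2)→(p3,_,right)
state=p3 head=2 tape=___[2]122   (p3,2)→(p3,_,right)
state=p3 head=3 tape=____[1]22   (p3,1)→(p3,_,right)
state=p3 head=4 tape=_____[2]2   (p3,2)→(p3,_,right)
state=p3 head=5 tape=______[2]
After 9 steps: state p3, head at 5, tape 2.

state p3, head at 5, tape 2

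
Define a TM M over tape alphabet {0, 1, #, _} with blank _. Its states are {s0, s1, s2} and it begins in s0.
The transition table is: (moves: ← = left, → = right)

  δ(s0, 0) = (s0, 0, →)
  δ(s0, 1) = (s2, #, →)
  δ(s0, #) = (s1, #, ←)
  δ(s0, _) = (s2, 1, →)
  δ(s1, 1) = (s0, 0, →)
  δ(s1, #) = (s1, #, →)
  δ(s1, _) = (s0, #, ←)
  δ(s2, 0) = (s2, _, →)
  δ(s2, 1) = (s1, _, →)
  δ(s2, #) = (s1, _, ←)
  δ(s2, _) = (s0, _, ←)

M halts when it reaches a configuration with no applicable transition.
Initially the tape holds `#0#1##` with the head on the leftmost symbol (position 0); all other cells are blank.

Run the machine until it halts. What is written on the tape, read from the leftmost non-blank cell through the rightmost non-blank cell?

00##_1##

state=s0 head=0 tape=__[#]0#1##   (s0,#)→(s1,#,←)
state=s1 head=-1 tape=_[_]#0#1##   (s1,_)→(s0,#,←)
state=s0 head=-2 tape=[_]##0#1##   (s0,_)→(s2,1,→)
state=s2 head=-1 tape=1[#]#0#1##   (s2,#)→(s1,_,←)
state=s1 head=-2 tape=[1]_#0#1##   (s1,1)→(s0,0,→)
state=s0 head=-1 tape=0[_]#0#1##   (s0,_)→(s2,1,→)
state=s2 head=0 tape=01[#]0#1##   (s2,#)→(s1,_,←)
state=s1 head=-1 tape=0[1]_0#1##   (s1,1)→(s0,0,→)
state=s0 head=0 tape=00[_]0#1##   (s0,_)→(s2,1,→)
state=s2 head=1 tape=001[0]#1##   (s2,0)→(s2,_,→)
state=s2 head=2 tape=001_[#]1##   (s2,#)→(s1,_,←)
state=s1 head=1 tape=001[_]_1##   (s1,_)→(s0,#,←)
state=s0 head=0 tape=00[1]#_1##   (s0,1)→(s2,#,→)
state=s2 head=1 tape=00#[#]_1##   (s2,#)→(s1,_,←)
state=s1 head=0 tape=00[#]__1##   (s1,#)→(s1,#,→)
state=s1 head=1 tape=00#[_]_1##   (s1,_)→(s0,#,←)
state=s0 head=0 tape=00[#]#_1##   (s0,#)→(s1,#,←)
state=s1 head=-1 tape=0[0]##_1##
The non-blank tape span at halt is 00##_1##.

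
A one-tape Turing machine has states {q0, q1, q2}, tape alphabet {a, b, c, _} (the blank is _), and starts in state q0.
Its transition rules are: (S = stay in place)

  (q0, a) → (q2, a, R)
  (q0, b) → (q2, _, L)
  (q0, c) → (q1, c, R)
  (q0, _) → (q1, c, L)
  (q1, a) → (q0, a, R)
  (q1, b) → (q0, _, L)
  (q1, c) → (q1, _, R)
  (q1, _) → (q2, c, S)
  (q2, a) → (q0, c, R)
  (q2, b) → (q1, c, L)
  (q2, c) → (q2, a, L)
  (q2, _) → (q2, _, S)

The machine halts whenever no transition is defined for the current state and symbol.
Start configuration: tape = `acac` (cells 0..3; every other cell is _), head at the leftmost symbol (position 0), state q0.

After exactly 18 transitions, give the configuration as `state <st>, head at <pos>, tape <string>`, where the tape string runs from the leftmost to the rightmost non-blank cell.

state q2, head at 5, tape ccaca

q0 | [a]cac__   read a → write a, move R, go to q2
q2 | a[c]ac__   read c → write a, move L, go to q2
q2 | [a]aac__   read a → write c, move R, go to q0
q0 | c[a]ac__   read a → write a, move R, go to q2
q2 | ca[a]c__   read a → write c, move R, go to q0
q0 | cac[c]__   read c → write c, move R, go to q1
q1 | cacc[_]_   read _ → write c, move S, go to q2
q2 | cacc[c]_   read c → write a, move L, go to q2
q2 | cac[c]a_   read c → write a, move L, go to q2
q2 | ca[c]aa_   read c → write a, move L, go to q2
q2 | c[a]aaa_   read a → write c, move R, go to q0
q0 | cc[a]aa_   read a → write a, move R, go to q2
q2 | cca[a]a_   read a → write c, move R, go to q0
q0 | ccac[a]_   read a → write a, move R, go to q2
q2 | ccaca[_]   read _ → write _, move S, go to q2
q2 | ccaca[_]   read _ → write _, move S, go to q2
q2 | ccaca[_]   read _ → write _, move S, go to q2
q2 | ccaca[_]   read _ → write _, move S, go to q2
q2 | ccaca[_]
After 18 steps: state q2, head at 5, tape ccaca.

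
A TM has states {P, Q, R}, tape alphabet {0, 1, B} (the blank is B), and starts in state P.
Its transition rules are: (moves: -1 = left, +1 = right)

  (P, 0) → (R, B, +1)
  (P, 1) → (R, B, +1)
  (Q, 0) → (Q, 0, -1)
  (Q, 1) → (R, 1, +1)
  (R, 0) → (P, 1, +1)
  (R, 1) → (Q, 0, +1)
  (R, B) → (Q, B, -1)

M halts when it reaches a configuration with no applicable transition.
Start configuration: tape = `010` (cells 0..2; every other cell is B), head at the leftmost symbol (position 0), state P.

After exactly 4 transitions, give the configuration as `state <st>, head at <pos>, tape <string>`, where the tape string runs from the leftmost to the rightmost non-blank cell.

state Q, head at 0, tape 00

state=P head=0 tape=[0]10   (P,0)→(R,B,+1)
state=R head=1 tape=B[1]0   (R,1)→(Q,0,+1)
state=Q head=2 tape=B0[0]   (Q,0)→(Q,0,-1)
state=Q head=1 tape=B[0]0   (Q,0)→(Q,0,-1)
state=Q head=0 tape=[B]00
After 4 steps: state Q, head at 0, tape 00.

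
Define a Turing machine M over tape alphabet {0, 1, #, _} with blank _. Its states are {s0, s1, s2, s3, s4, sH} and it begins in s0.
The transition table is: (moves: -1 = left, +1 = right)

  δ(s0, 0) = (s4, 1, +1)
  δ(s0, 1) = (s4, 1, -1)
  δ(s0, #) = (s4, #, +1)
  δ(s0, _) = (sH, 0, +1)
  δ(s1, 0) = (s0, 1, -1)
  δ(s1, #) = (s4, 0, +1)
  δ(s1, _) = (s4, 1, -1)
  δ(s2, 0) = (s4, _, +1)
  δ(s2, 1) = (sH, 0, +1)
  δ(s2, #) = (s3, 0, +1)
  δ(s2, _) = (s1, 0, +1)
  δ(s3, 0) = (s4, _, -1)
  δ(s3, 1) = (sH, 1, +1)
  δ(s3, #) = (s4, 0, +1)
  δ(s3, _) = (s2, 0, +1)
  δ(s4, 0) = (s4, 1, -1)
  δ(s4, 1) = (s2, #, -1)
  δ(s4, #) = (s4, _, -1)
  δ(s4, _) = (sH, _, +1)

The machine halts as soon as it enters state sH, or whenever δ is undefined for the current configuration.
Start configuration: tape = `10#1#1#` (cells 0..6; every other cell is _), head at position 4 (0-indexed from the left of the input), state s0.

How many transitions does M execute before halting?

14

s0 | 10#1[#]1#   read # → write #, move +1, go to s4
s4 | 10#1#[1]#   read 1 → write #, move -1, go to s2
s2 | 10#1[#]##   read # → write 0, move +1, go to s3
s3 | 10#10[#]#   read # → write 0, move +1, go to s4
s4 | 10#100[#]   read # → write _, move -1, go to s4
s4 | 10#10[0]_   read 0 → write 1, move -1, go to s4
s4 | 10#1[0]1_   read 0 → write 1, move -1, go to s4
s4 | 10#[1]11_   read 1 → write #, move -1, go to s2
s2 | 10[#]#11_   read # → write 0, move +1, go to s3
s3 | 100[#]11_   read # → write 0, move +1, go to s4
s4 | 1000[1]1_   read 1 → write #, move -1, go to s2
s2 | 100[0]#1_   read 0 → write _, move +1, go to s4
s4 | 100_[#]1_   read # → write _, move -1, go to s4
s4 | 100[_]_1_   read _ → write _, move +1, go to sH
sH | 100_[_]1_
M halts after 14 transitions.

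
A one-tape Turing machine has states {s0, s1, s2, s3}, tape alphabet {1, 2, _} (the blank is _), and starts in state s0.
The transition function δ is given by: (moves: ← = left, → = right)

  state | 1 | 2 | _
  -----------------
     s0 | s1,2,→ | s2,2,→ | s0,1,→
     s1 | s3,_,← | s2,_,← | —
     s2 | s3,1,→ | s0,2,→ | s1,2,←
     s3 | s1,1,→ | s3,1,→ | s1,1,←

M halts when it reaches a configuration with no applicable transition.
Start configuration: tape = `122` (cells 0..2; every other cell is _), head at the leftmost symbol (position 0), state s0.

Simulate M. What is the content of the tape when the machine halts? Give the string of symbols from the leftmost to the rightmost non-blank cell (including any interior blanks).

s0 | __[1]22_   read 1 → write 2, move →, go to s1
s1 | __2[2]2_   read 2 → write _, move ←, go to s2
s2 | __[2]_2_   read 2 → write 2, move →, go to s0
s0 | __2[_]2_   read _ → write 1, move →, go to s0
s0 | __21[2]_   read 2 → write 2, move →, go to s2
s2 | __212[_]   read _ → write 2, move ←, go to s1
s1 | __21[2]2   read 2 → write _, move ←, go to s2
s2 | __2[1]_2   read 1 → write 1, move →, go to s3
s3 | __21[_]2   read _ → write 1, move ←, go to s1
s1 | __2[1]12   read 1 → write _, move ←, go to s3
s3 | __[2]_12   read 2 → write 1, move →, go to s3
s3 | __1[_]12   read _ → write 1, move ←, go to s1
s1 | __[1]112   read 1 → write _, move ←, go to s3
s3 | _[_]_112   read _ → write 1, move ←, go to s1
s1 | [_]1_112
The non-blank tape span at halt is 1_112.

1_112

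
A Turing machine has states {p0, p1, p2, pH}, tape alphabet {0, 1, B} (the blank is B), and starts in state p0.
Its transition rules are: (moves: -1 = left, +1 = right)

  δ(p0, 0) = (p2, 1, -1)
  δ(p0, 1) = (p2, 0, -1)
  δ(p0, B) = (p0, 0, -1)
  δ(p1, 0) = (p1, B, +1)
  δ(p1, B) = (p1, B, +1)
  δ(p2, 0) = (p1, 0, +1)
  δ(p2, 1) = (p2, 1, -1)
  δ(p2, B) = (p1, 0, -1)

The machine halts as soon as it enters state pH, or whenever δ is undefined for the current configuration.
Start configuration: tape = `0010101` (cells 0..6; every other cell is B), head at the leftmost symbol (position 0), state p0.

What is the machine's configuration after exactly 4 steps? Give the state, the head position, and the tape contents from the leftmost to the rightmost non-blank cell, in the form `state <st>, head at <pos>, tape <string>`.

state p1, head at 0, tape 1010101

p0 | BB[0]010101   read 0 → write 1, move -1, go to p2
p2 | B[B]1010101   read B → write 0, move -1, go to p1
p1 | [B]01010101   read B → write B, move +1, go to p1
p1 | B[0]1010101   read 0 → write B, move +1, go to p1
p1 | BB[1]010101
After 4 steps: state p1, head at 0, tape 1010101.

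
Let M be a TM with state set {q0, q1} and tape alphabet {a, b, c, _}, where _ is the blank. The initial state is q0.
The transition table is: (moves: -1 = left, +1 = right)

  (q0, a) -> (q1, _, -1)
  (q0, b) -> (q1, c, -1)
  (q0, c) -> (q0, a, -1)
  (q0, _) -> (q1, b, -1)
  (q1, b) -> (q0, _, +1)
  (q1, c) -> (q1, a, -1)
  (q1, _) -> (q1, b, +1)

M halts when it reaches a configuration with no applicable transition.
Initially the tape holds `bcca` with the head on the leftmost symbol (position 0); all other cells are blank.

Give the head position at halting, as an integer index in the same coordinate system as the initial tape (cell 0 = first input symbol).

3

state=q0 head=0 tape=_[b]cca   (q0,b)→(q1,c,-1)
state=q1 head=-1 tape=[_]ccca   (q1,_)→(q1,b,+1)
state=q1 head=0 tape=b[c]cca   (q1,c)→(q1,a,-1)
state=q1 head=-1 tape=[b]acca   (q1,b)→(q0,_,+1)
state=q0 head=0 tape=_[a]cca   (q0,a)→(q1,_,-1)
state=q1 head=-1 tape=[_]_cca   (q1,_)→(q1,b,+1)
state=q1 head=0 tape=b[_]cca   (q1,_)→(q1,b,+1)
state=q1 head=1 tape=bb[c]ca   (q1,c)→(q1,a,-1)
state=q1 head=0 tape=b[b]aca   (q1,b)→(q0,_,+1)
state=q0 head=1 tape=b_[a]ca   (q0,a)→(q1,_,-1)
state=q1 head=0 tape=b[_]_ca   (q1,_)→(q1,b,+1)
state=q1 head=1 tape=bb[_]ca   (q1,_)→(q1,b,+1)
state=q1 head=2 tape=bbb[c]a   (q1,c)→(q1,a,-1)
state=q1 head=1 tape=bb[b]aa   (q1,b)→(q0,_,+1)
state=q0 head=2 tape=bb_[a]a   (q0,a)→(q1,_,-1)
state=q1 head=1 tape=bb[_]_a   (q1,_)→(q1,b,+1)
state=q1 head=2 tape=bbb[_]a   (q1,_)→(q1,b,+1)
state=q1 head=3 tape=bbbb[a]
At halt the head is at cell 3.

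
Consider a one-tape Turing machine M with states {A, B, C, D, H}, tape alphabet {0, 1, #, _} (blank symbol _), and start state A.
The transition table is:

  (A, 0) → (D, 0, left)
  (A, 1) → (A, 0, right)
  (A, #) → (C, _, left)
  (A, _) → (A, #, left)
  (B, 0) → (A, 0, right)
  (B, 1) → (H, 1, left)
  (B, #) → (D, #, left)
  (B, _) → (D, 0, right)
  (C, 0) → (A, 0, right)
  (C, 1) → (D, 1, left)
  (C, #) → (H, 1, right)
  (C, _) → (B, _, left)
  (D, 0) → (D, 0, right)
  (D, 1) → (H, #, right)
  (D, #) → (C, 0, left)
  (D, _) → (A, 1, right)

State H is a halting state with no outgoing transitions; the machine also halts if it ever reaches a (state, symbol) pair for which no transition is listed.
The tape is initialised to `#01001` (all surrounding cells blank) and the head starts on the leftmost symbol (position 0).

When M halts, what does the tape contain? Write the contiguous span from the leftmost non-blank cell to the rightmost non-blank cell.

0000#001

A | __[#]01001   read # → write _, move left, go to C
C | _[_]_01001   read _ → write _, move left, go to B
B | [_]__01001   read _ → write 0, move right, go to D
D | 0[_]_01001   read _ → write 1, move right, go to A
A | 01[_]01001   read _ → write #, move left, go to A
A | 0[1]#01001   read 1 → write 0, move right, go to A
A | 00[#]01001   read # → write _, move left, go to C
C | 0[0]_01001   read 0 → write 0, move right, go to A
A | 00[_]01001   read _ → write #, move left, go to A
A | 0[0]#01001   read 0 → write 0, move left, go to D
D | [0]0#01001   read 0 → write 0, move right, go to D
D | 0[0]#01001   read 0 → write 0, move right, go to D
D | 00[#]01001   read # → write 0, move left, go to C
C | 0[0]001001   read 0 → write 0, move right, go to A
A | 00[0]01001   read 0 → write 0, move left, go to D
D | 0[0]001001   read 0 → write 0, move right, go to D
D | 00[0]01001   read 0 → write 0, move right, go to D
D | 000[0]1001   read 0 → write 0, move right, go to D
D | 0000[1]001   read 1 → write #, move right, go to H
H | 0000#[0]01
The non-blank tape span at halt is 0000#001.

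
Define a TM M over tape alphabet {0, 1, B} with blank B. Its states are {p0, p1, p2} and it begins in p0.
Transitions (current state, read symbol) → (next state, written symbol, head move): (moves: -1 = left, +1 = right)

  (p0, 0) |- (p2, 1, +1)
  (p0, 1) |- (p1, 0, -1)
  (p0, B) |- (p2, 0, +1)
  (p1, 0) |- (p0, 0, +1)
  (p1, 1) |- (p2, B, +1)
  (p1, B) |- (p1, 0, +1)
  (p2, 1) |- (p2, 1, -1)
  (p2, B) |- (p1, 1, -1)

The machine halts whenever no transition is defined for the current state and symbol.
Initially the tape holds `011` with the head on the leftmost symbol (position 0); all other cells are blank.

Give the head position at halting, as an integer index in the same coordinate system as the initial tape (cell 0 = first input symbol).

p0 | BB[0]11   read 0 → write 1, move +1, go to p2
p2 | BB1[1]1   read 1 → write 1, move -1, go to p2
p2 | BB[1]11   read 1 → write 1, move -1, go to p2
p2 | B[B]111   read B → write 1, move -1, go to p1
p1 | [B]1111   read B → write 0, move +1, go to p1
p1 | 0[1]111   read 1 → write B, move +1, go to p2
p2 | 0B[1]11   read 1 → write 1, move -1, go to p2
p2 | 0[B]111   read B → write 1, move -1, go to p1
p1 | [0]1111   read 0 → write 0, move +1, go to p0
p0 | 0[1]111   read 1 → write 0, move -1, go to p1
p1 | [0]0111   read 0 → write 0, move +1, go to p0
p0 | 0[0]111   read 0 → write 1, move +1, go to p2
p2 | 01[1]11   read 1 → write 1, move -1, go to p2
p2 | 0[1]111   read 1 → write 1, move -1, go to p2
p2 | [0]1111
At halt the head is at cell -2.

-2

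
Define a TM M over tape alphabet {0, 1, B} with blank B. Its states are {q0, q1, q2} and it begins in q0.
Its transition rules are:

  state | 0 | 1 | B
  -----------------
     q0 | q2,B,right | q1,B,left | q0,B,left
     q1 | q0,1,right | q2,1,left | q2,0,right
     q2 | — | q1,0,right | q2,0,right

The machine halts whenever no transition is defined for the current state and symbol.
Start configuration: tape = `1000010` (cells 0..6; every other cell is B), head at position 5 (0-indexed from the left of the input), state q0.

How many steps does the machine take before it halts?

21

state=q0 head=5 tape=B10000[1]0   (q0,1)→(q1,B,left)
state=q1 head=4 tape=B1000[0]B0   (q1,0)→(q0,1,right)
state=q0 head=5 tape=B10001[B]0   (q0,B)→(q0,B,left)
state=q0 head=4 tape=B1000[1]B0   (q0,1)→(q1,B,left)
state=q1 head=3 tape=B100[0]BB0   (q1,0)→(q0,1,right)
state=q0 head=4 tape=B1001[B]B0   (q0,B)→(q0,B,left)
state=q0 head=3 tape=B100[1]BB0   (q0,1)→(q1,B,left)
state=q1 head=2 tape=B10[0]BBB0   (q1,0)→(q0,1,right)
state=q0 head=3 tape=B101[B]BB0   (q0,B)→(q0,B,left)
state=q0 head=2 tape=B10[1]BBB0   (q0,1)→(q1,B,left)
state=q1 head=1 tape=B1[0]BBBB0   (q1,0)→(q0,1,right)
state=q0 head=2 tape=B11[B]BBB0   (q0,B)→(q0,B,left)
state=q0 head=1 tape=B1[1]BBBB0   (q0,1)→(q1,B,left)
state=q1 head=0 tape=B[1]BBBBB0   (q1,1)→(q2,1,left)
state=q2 head=-1 tape=[B]1BBBBB0   (q2,B)→(q2,0,right)
state=q2 head=0 tape=0[1]BBBBB0   (q2,1)→(q1,0,right)
state=q1 head=1 tape=00[B]BBBB0   (q1,B)→(q2,0,right)
state=q2 head=2 tape=000[B]BBB0   (q2,B)→(q2,0,right)
state=q2 head=3 tape=0000[B]BB0   (q2,B)→(q2,0,right)
state=q2 head=4 tape=00000[B]B0   (q2,B)→(q2,0,right)
state=q2 head=5 tape=000000[B]0   (q2,B)→(q2,0,right)
state=q2 head=6 tape=0000000[0]
M halts after 21 transitions.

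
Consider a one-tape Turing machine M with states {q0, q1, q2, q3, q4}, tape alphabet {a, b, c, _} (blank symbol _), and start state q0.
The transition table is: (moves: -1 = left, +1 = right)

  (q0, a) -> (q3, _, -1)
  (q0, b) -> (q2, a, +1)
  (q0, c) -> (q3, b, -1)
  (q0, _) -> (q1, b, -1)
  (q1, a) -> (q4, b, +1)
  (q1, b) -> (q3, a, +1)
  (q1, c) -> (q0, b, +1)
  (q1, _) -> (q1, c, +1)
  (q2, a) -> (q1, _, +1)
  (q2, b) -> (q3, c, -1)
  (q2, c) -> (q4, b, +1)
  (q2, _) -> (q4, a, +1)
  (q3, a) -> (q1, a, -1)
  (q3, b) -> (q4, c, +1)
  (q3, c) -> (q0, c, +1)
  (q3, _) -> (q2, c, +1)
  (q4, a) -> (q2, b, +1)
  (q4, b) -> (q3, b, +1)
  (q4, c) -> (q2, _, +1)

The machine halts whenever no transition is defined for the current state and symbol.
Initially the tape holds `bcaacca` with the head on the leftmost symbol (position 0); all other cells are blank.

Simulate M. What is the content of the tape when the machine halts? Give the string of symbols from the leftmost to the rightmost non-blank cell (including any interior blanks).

abb_cbba

q0 | [b]caacca__   read b → write a, move +1, go to q2
q2 | a[c]aacca__   read c → write b, move +1, go to q4
q4 | ab[a]acca__   read a → write b, move +1, go to q2
q2 | abb[a]cca__   read a → write _, move +1, go to q1
q1 | abb_[c]ca__   read c → write b, move +1, go to q0
q0 | abb_b[c]a__   read c → write b, move -1, go to q3
q3 | abb_[b]ba__   read b → write c, move +1, go to q4
q4 | abb_c[b]a__   read b → write b, move +1, go to q3
q3 | abb_cb[a]__   read a → write a, move -1, go to q1
q1 | abb_c[b]a__   read b → write a, move +1, go to q3
q3 | abb_ca[a]__   read a → write a, move -1, go to q1
q1 | abb_c[a]a__   read a → write b, move +1, go to q4
q4 | abb_cb[a]__   read a → write b, move +1, go to q2
q2 | abb_cbb[_]_   read _ → write a, move +1, go to q4
q4 | abb_cbba[_]
The non-blank tape span at halt is abb_cbba.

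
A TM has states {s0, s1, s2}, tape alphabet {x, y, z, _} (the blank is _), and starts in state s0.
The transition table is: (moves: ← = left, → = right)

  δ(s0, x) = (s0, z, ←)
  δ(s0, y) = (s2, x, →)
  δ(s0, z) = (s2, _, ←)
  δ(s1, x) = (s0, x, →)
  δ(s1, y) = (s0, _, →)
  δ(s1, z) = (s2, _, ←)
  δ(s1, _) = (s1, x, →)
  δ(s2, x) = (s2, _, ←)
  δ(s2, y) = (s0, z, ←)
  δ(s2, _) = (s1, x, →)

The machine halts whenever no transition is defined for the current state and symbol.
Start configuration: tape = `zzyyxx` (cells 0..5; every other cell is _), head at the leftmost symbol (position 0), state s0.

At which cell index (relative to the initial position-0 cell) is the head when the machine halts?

6

s0 | __[z]zyyxx_   read z → write _, move ←, go to s2
s2 | _[_]_zyyxx_   read _ → write x, move →, go to s1
s1 | _x[_]zyyxx_   read _ → write x, move →, go to s1
s1 | _xx[z]yyxx_   read z → write _, move ←, go to s2
s2 | _x[x]_yyxx_   read x → write _, move ←, go to s2
s2 | _[x]__yyxx_   read x → write _, move ←, go to s2
s2 | [_]___yyxx_   read _ → write x, move →, go to s1
s1 | x[_]__yyxx_   read _ → write x, move →, go to s1
s1 | xx[_]_yyxx_   read _ → write x, move →, go to s1
s1 | xxx[_]yyxx_   read _ → write x, move →, go to s1
s1 | xxxx[y]yxx_   read y → write _, move →, go to s0
s0 | xxxx_[y]xx_   read y → write x, move →, go to s2
s2 | xxxx_x[x]x_   read x → write _, move ←, go to s2
s2 | xxxx_[x]_x_   read x → write _, move ←, go to s2
s2 | xxxx[_]__x_   read _ → write x, move →, go to s1
s1 | xxxxx[_]_x_   read _ → write x, move →, go to s1
s1 | xxxxxx[_]x_   read _ → write x, move →, go to s1
s1 | xxxxxxx[x]_   read x → write x, move →, go to s0
s0 | xxxxxxxx[_]
At halt the head is at cell 6.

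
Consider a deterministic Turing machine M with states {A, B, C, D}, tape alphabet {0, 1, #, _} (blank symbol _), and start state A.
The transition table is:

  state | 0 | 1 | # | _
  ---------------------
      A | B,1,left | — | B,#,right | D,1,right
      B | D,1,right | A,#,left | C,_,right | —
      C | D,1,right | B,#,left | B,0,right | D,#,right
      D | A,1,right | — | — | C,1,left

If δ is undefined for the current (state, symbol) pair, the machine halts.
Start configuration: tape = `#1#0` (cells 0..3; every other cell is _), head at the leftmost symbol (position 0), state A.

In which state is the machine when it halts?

A | [#]1#0_   read # → write #, move right, go to B
B | #[1]#0_   read 1 → write #, move left, go to A
A | [#]##0_   read # → write #, move right, go to B
B | #[#]#0_   read # → write _, move right, go to C
C | #_[#]0_   read # → write 0, move right, go to B
B | #_0[0]_   read 0 → write 1, move right, go to D
D | #_01[_]   read _ → write 1, move left, go to C
C | #_0[1]1   read 1 → write #, move left, go to B
B | #_[0]#1   read 0 → write 1, move right, go to D
D | #_1[#]1
No transition is defined for (D, #); M halts in state D.

D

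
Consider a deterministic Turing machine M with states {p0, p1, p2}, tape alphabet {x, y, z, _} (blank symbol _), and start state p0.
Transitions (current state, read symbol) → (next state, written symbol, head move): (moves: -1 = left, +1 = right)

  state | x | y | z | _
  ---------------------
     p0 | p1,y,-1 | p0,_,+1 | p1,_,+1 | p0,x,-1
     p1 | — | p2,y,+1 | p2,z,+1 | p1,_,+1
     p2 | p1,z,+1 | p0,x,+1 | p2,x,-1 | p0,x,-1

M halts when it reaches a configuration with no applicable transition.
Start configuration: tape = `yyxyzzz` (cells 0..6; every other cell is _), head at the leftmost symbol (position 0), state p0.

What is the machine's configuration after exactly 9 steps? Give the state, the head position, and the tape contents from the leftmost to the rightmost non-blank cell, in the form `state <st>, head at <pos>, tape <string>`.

p0 | [y]yxyzzz   read y → write _, move +1, go to p0
p0 | _[y]xyzzz   read y → write _, move +1, go to p0
p0 | __[x]yzzz   read x → write y, move -1, go to p1
p1 | _[_]yyzzz   read _ → write _, move +1, go to p1
p1 | __[y]yzzz   read y → write y, move +1, go to p2
p2 | __y[y]zzz   read y → write x, move +1, go to p0
p0 | __yx[z]zz   read z → write _, move +1, go to p1
p1 | __yx_[z]z   read z → write z, move +1, go to p2
p2 | __yx_z[z]   read z → write x, move -1, go to p2
p2 | __yx_[z]x
After 9 steps: state p2, head at 5, tape yx_zx.

state p2, head at 5, tape yx_zx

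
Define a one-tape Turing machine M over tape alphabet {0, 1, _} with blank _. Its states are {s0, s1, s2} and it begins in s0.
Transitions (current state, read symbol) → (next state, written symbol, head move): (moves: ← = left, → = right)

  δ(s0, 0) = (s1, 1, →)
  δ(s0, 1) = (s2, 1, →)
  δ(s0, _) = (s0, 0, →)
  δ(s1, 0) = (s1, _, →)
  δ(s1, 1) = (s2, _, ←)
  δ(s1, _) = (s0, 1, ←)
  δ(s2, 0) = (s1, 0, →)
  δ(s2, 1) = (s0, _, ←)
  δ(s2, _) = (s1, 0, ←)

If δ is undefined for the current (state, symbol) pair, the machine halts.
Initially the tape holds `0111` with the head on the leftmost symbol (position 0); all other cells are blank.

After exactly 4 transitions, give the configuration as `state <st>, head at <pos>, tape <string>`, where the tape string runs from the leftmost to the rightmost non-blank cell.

s0 | _[0]111   read 0 → write 1, move →, go to s1
s1 | _1[1]11   read 1 → write _, move ←, go to s2
s2 | _[1]_11   read 1 → write _, move ←, go to s0
s0 | [_]__11   read _ → write 0, move →, go to s0
s0 | 0[_]_11
After 4 steps: state s0, head at 0, tape 0__11.

state s0, head at 0, tape 0__11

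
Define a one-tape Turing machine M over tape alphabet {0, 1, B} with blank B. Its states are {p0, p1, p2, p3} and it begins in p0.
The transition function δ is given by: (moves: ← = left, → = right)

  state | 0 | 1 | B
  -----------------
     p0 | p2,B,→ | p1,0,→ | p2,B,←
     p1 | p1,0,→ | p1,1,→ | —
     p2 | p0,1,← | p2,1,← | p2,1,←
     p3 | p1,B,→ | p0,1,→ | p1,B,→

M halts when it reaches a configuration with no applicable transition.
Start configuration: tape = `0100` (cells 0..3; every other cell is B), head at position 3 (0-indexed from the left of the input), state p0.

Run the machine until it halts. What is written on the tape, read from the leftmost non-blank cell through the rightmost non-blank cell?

00111

p0 | 010[0]BB   read 0 → write B, move →, go to p2
p2 | 010B[B]B   read B → write 1, move ←, go to p2
p2 | 010[B]1B   read B → write 1, move ←, go to p2
p2 | 01[0]11B   read 0 → write 1, move ←, go to p0
p0 | 0[1]111B   read 1 → write 0, move →, go to p1
p1 | 00[1]11B   read 1 → write 1, move →, go to p1
p1 | 001[1]1B   read 1 → write 1, move →, go to p1
p1 | 0011[1]B   read 1 → write 1, move →, go to p1
p1 | 00111[B]
The non-blank tape span at halt is 00111.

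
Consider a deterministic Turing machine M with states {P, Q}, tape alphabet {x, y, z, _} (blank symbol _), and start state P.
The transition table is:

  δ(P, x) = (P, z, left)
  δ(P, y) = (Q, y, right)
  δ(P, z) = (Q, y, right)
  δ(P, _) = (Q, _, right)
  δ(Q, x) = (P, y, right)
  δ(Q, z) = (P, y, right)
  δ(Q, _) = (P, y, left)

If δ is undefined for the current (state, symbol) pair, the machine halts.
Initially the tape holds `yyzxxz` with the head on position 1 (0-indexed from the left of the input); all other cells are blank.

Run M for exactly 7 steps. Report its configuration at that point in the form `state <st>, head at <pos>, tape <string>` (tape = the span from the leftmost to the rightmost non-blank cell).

P | y[y]zxxz   read y → write y, move right, go to Q
Q | yy[z]xxz   read z → write y, move right, go to P
P | yyy[x]xz   read x → write z, move left, go to P
P | yy[y]zxz   read y → write y, move right, go to Q
Q | yyy[z]xz   read z → write y, move right, go to P
P | yyyy[x]z   read x → write z, move left, go to P
P | yyy[y]zz   read y → write y, move right, go to Q
Q | yyyy[z]z
After 7 steps: state Q, head at 4, tape yyyyzz.

state Q, head at 4, tape yyyyzz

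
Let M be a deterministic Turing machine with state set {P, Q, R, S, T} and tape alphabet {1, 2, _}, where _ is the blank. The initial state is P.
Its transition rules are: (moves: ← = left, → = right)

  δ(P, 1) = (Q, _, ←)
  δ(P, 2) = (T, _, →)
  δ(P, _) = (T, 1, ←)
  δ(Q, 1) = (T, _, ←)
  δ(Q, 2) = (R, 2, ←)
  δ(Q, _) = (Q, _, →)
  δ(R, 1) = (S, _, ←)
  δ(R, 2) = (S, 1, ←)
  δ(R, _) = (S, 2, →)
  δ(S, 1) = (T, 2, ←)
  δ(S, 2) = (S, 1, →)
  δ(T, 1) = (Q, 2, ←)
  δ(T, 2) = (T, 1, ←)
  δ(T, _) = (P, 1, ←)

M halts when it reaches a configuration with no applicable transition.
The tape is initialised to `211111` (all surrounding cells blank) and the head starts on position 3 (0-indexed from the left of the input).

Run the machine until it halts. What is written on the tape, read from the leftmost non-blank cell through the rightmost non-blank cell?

211__11

P | _211[1]11   read 1 → write _, move ←, go to Q
Q | _21[1]_11   read 1 → write _, move ←, go to T
T | _2[1]__11   read 1 → write 2, move ←, go to Q
Q | _[2]2__11   read 2 → write 2, move ←, go to R
R | [_]22__11   read _ → write 2, move →, go to S
S | 2[2]2__11   read 2 → write 1, move →, go to S
S | 21[2]__11   read 2 → write 1, move →, go to S
S | 211[_]_11
The non-blank tape span at halt is 211__11.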